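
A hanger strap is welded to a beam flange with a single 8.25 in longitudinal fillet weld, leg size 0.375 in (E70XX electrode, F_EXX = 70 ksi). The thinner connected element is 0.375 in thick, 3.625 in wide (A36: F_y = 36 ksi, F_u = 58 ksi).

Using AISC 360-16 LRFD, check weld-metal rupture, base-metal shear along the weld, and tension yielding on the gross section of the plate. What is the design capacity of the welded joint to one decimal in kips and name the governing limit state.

Weld metal: throat = 0.707×0.375 = 0.26513 in, L = 8.25 in. φR_n = 0.75 × 0.6 × 70 × 0.26513 × 8.25 = 68.9 kips.
Base metal shear (0.375 in plate): yield φR_n = 1.0×0.6×36×0.375×8.25 = 66.8 kips; rupture φR_n = 0.75×0.6×58×0.375×8.25 = 80.7 kips; take 66.8 kips (yield).
Tension yield (gross): A_g = 3.625×0.375 = 1.3594 in². φR_n = 0.90 × 36 × 1.3594 = 44.0 kips.
Governing: min(68.9, 66.8, 44.0) = 44.0 kips → gross-section yield.

44.0 kips (gross-section yield governs)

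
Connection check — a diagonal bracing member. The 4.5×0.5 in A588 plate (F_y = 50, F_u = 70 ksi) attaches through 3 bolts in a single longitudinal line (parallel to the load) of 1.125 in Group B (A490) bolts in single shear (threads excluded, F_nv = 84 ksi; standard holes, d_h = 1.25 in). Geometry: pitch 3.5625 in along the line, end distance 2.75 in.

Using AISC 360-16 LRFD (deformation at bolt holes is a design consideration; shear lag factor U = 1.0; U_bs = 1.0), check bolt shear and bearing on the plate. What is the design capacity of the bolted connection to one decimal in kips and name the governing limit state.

Bolt shear: A_b = π(1.125)²/4 = 0.99402 in². φR_n = 0.75 × 84 × 0.99402 × 3 × 1 = 187.9 kips.
Bearing (0.5 in plate, F_u = 70 ksi): end bolts L_c = 2.75 − 1.25/2 = 2.125, R_n = min(1.2×2.125×0.5×70, 2.4×1.125×0.5×70) = 89.25 kips/bolt; interior L_c = 3.5625 − 1.25 = 2.3125, R_n = 94.5 kips/bolt. φR_n = 0.75 × (1×89.25 + 2×94.5) = 208.7 kips.
Governing: min(187.9, 208.7) = 187.9 kips → bolt shear.

187.9 kips (bolt shear governs)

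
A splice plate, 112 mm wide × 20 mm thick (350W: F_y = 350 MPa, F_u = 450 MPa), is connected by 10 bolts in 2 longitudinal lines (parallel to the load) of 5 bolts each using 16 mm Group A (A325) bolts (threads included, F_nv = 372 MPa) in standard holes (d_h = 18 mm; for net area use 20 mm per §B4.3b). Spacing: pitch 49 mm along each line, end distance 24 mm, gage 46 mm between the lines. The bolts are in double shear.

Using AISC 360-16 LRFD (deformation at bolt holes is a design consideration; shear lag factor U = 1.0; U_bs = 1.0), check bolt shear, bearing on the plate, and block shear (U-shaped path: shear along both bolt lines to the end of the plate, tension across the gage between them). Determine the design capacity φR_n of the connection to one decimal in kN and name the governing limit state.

1121.9 kN (bolt shear governs)

Bolt shear: A_b = π(16)²/4 = 201.06 mm². φR_n = 0.75 × 372 × 201.06 × 10 × 2 = 1121.9 kN.
Bearing (20 mm plate, F_u = 450 MPa): end bolts L_c = 24 − 18/2 = 15, R_n = min(1.2×15×20×450, 2.4×16×20×450) = 162 kN/bolt; interior L_c = 49 − 18 = 31, R_n = 334.8 kN/bolt. φR_n = 0.75 × (2×162 + 8×334.8) = 2251.8 kN.
Block shear: shear path 2×[24+4×49] = 2×220 mm, A_gv = 8800, A_nv = 2×(220 − 4.5×20)×20 = 5200 mm²; tension across gage: (46 − 1×20)×20 = 520 mm². R_n = min(0.6×450×5200, 0.6×350×8800) + 1.0×450×520 = min(1404, 1848) + 234 = 1638 kN. φR_n = 0.75 × 1638 = 1228.5 kN.
Governing: min(1121.9, 2251.8, 1228.5) = 1121.9 kN → bolt shear.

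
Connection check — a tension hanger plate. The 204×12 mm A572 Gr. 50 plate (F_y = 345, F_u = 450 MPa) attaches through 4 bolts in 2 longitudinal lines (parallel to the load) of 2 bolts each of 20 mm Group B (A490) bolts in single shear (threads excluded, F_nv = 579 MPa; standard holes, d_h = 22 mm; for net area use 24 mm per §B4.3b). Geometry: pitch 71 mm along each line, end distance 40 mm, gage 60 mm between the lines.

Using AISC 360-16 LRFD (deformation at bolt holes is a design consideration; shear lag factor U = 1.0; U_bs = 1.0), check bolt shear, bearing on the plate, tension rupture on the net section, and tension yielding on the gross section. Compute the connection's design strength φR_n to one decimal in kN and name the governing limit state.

Bolt shear: A_b = π(20)²/4 = 314.16 mm². φR_n = 0.75 × 579 × 314.16 × 4 × 1 = 545.7 kN.
Bearing (12 mm plate, F_u = 450 MPa): end bolts L_c = 40 − 22/2 = 29, R_n = min(1.2×29×12×450, 2.4×20×12×450) = 187.92 kN/bolt; interior L_c = 71 − 22 = 49, R_n = 259.2 kN/bolt. φR_n = 0.75 × (2×187.92 + 2×259.2) = 670.7 kN.
Tension rupture (net): A_n = (204 − 2×24)×12 = 1872 mm² (U = 1.0, A_e = A_n). φR_n = 0.75 × 450 × 1872 = 631.8 kN.
Tension yield (gross): A_g = 204×12 = 2448 mm². φR_n = 0.90 × 345 × 2448 = 760.1 kN.
Governing: min(545.7, 670.7, 631.8, 760.1) = 545.7 kN → bolt shear.

545.7 kN (bolt shear governs)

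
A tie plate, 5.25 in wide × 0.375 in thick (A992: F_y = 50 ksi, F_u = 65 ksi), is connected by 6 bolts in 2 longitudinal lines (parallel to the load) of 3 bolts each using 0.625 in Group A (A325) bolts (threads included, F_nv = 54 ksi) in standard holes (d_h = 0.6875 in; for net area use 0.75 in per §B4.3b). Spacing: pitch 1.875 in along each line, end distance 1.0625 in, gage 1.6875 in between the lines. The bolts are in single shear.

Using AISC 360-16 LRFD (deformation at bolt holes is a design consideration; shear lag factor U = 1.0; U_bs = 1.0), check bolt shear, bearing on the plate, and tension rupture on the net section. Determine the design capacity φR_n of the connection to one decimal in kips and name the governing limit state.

68.6 kips (net-section rupture governs)

Bolt shear: A_b = π(0.625)²/4 = 0.3068 in². φR_n = 0.75 × 54 × 0.3068 × 6 × 1 = 74.6 kips.
Bearing (0.375 in plate, F_u = 65 ksi): end bolts L_c = 1.0625 − 0.6875/2 = 0.71875, R_n = min(1.2×0.71875×0.375×65, 2.4×0.625×0.375×65) = 21.023 kips/bolt; interior L_c = 1.875 − 0.6875 = 1.1875, R_n = 34.734 kips/bolt. φR_n = 0.75 × (2×21.023 + 4×34.734) = 135.7 kips.
Tension rupture (net): A_n = (5.25 − 2×0.75)×0.375 = 1.4063 in² (U = 1.0, A_e = A_n). φR_n = 0.75 × 65 × 1.4063 = 68.6 kips.
Governing: min(74.6, 135.7, 68.6) = 68.6 kips → net-section rupture.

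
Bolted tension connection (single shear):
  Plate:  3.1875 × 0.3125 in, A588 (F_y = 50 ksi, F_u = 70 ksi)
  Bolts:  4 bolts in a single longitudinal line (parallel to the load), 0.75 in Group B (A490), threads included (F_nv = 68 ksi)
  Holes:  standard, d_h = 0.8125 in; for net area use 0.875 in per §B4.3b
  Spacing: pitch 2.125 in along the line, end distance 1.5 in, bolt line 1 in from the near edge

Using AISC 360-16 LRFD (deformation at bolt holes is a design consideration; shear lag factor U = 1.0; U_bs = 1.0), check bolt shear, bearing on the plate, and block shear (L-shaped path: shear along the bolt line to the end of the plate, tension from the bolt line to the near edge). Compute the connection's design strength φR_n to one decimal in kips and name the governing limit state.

56.6 kips (block shear governs)

Bolt shear: A_b = π(0.75)²/4 = 0.44179 in². φR_n = 0.75 × 68 × 0.44179 × 4 × 1 = 90.1 kips.
Bearing (0.3125 in plate, F_u = 70 ksi): end bolts L_c = 1.5 − 0.8125/2 = 1.09375, R_n = min(1.2×1.09375×0.3125×70, 2.4×0.75×0.3125×70) = 28.711 kips/bolt; interior L_c = 2.125 − 0.8125 = 1.3125, R_n = 34.453 kips/bolt. φR_n = 0.75 × (1×28.711 + 3×34.453) = 99.1 kips.
Block shear: shear path 1×[1.5+3×2.125] = 1×7.875 in, A_gv = 2.4609, A_nv = 1×(7.875 − 3.5×0.875)×0.3125 = 1.5039 in²; tension to near edge: (1 − 0.5×0.875)×0.3125 = 0.17578 in². R_n = min(0.6×70×1.5039, 0.6×50×2.4609) + 1.0×70×0.17578 = min(63.164, 73.827) + 12.305 = 75.469 kips. φR_n = 0.75 × 75.469 = 56.6 kips.
Governing: min(90.1, 99.1, 56.6) = 56.6 kips → block shear.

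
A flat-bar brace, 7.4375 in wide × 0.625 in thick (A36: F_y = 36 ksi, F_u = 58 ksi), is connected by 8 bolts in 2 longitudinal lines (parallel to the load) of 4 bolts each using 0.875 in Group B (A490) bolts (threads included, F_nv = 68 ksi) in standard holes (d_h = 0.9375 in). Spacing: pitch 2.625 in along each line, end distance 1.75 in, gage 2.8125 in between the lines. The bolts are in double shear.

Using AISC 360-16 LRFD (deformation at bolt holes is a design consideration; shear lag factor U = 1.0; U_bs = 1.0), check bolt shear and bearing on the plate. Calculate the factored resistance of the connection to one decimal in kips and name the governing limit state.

Bolt shear: A_b = π(0.875)²/4 = 0.60132 in². φR_n = 0.75 × 68 × 0.60132 × 8 × 2 = 490.7 kips.
Bearing (0.625 in plate, F_u = 58 ksi): end bolts L_c = 1.75 − 0.9375/2 = 1.28125, R_n = min(1.2×1.28125×0.625×58, 2.4×0.875×0.625×58) = 55.734 kips/bolt; interior L_c = 2.625 − 0.9375 = 1.6875, R_n = 73.406 kips/bolt. φR_n = 0.75 × (2×55.734 + 6×73.406) = 413.9 kips.
Governing: min(490.7, 413.9) = 413.9 kips → bearing.

413.9 kips (bearing governs)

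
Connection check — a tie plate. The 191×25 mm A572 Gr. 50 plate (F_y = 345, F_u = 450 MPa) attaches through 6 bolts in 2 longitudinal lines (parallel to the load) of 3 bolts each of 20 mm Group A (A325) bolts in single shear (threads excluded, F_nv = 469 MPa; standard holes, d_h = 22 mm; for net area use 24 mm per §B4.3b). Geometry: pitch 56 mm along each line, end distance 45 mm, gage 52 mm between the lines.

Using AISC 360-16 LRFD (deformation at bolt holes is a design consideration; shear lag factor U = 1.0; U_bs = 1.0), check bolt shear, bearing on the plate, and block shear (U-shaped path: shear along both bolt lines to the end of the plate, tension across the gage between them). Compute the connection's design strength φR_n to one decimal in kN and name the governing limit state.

663.0 kN (bolt shear governs)

Bolt shear: A_b = π(20)²/4 = 314.16 mm². φR_n = 0.75 × 469 × 314.16 × 6 × 1 = 663.0 kN.
Bearing (25 mm plate, F_u = 450 MPa): end bolts L_c = 45 − 22/2 = 34, R_n = min(1.2×34×25×450, 2.4×20×25×450) = 459 kN/bolt; interior L_c = 56 − 22 = 34, R_n = 459 kN/bolt. φR_n = 0.75 × (2×459 + 4×459) = 2065.5 kN.
Block shear: shear path 2×[45+2×56] = 2×157 mm, A_gv = 7850, A_nv = 2×(157 − 2.5×24)×25 = 4850 mm²; tension across gage: (52 − 1×24)×25 = 700 mm². R_n = min(0.6×450×4850, 0.6×345×7850) + 1.0×450×700 = min(1309.5, 1625) + 315 = 1624.5 kN. φR_n = 0.75 × 1624.5 = 1218.4 kN.
Governing: min(663.0, 2065.5, 1218.4) = 663.0 kN → bolt shear.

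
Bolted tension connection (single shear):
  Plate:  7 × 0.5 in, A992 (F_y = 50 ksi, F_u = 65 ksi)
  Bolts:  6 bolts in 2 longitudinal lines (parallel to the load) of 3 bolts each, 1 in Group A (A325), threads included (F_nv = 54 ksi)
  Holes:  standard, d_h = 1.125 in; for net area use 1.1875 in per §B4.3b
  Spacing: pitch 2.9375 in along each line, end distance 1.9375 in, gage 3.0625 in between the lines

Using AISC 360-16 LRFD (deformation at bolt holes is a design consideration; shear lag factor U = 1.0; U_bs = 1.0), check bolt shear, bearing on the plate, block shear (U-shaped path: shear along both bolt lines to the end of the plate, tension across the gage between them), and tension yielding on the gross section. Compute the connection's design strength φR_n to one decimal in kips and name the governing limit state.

157.5 kips (gross-section yield governs)

Bolt shear: A_b = π(1)²/4 = 0.7854 in². φR_n = 0.75 × 54 × 0.7854 × 6 × 1 = 190.9 kips.
Bearing (0.5 in plate, F_u = 65 ksi): end bolts L_c = 1.9375 − 1.125/2 = 1.375, R_n = min(1.2×1.375×0.5×65, 2.4×1×0.5×65) = 53.625 kips/bolt; interior L_c = 2.9375 − 1.125 = 1.8125, R_n = 70.688 kips/bolt. φR_n = 0.75 × (2×53.625 + 4×70.688) = 292.5 kips.
Block shear: shear path 2×[1.9375+2×2.9375] = 2×7.8125 in, A_gv = 7.8125, A_nv = 2×(7.8125 − 2.5×1.1875)×0.5 = 4.8438 in²; tension across gage: (3.0625 − 1×1.1875)×0.5 = 0.9375 in². R_n = min(0.6×65×4.8438, 0.6×50×7.8125) + 1.0×65×0.9375 = min(188.91, 234.38) + 60.938 = 249.85 kips. φR_n = 0.75 × 249.85 = 187.4 kips.
Tension yield (gross): A_g = 7×0.5 = 3.5 in². φR_n = 0.90 × 50 × 3.5 = 157.5 kips.
Governing: min(190.9, 292.5, 187.4, 157.5) = 157.5 kips → gross-section yield.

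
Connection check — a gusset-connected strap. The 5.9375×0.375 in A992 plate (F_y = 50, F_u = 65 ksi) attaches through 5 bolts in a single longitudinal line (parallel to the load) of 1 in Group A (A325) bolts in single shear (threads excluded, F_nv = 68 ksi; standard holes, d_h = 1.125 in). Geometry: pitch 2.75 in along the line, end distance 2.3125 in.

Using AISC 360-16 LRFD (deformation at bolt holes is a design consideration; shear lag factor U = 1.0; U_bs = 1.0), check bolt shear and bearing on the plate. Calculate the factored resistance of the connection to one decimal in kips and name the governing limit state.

181.0 kips (bearing governs)

Bolt shear: A_b = π(1)²/4 = 0.7854 in². φR_n = 0.75 × 68 × 0.7854 × 5 × 1 = 200.3 kips.
Bearing (0.375 in plate, F_u = 65 ksi): end bolts L_c = 2.3125 − 1.125/2 = 1.75, R_n = min(1.2×1.75×0.375×65, 2.4×1×0.375×65) = 51.188 kips/bolt; interior L_c = 2.75 − 1.125 = 1.625, R_n = 47.531 kips/bolt. φR_n = 0.75 × (1×51.188 + 4×47.531) = 181.0 kips.
Governing: min(200.3, 181.0) = 181.0 kips → bearing.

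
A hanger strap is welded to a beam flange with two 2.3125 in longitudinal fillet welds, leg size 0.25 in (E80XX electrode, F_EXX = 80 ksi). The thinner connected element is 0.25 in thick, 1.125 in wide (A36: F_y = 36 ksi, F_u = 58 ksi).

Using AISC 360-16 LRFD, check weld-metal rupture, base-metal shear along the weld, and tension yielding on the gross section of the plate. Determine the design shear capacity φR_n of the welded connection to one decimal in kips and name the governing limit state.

Weld metal: throat = 0.707×0.25 = 0.17675 in, L = 2×2.3125 = 4.625 in. φR_n = 0.75 × 0.6 × 80 × 0.17675 × 4.625 = 29.4 kips.
Base metal shear (0.25 in plate): yield φR_n = 1.0×0.6×36×0.25×4.625 = 25.0 kips; rupture φR_n = 0.75×0.6×58×0.25×4.625 = 30.2 kips; take 25.0 kips (yield).
Tension yield (gross): A_g = 1.125×0.25 = 0.28125 in². φR_n = 0.90 × 36 × 0.28125 = 9.1 kips.
Governing: min(29.4, 25.0, 9.1) = 9.1 kips → gross-section yield.

9.1 kips (gross-section yield governs)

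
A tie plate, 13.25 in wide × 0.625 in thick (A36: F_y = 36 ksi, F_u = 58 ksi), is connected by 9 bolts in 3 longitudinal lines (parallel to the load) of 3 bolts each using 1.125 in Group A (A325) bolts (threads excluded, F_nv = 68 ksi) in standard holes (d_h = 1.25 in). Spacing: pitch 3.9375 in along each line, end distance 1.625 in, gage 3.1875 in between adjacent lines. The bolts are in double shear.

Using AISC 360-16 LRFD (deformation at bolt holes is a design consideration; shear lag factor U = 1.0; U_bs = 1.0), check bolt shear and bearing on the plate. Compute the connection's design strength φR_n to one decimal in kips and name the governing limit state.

Bolt shear: A_b = π(1.125)²/4 = 0.99402 in². φR_n = 0.75 × 68 × 0.99402 × 9 × 2 = 912.5 kips.
Bearing (0.625 in plate, F_u = 58 ksi): end bolts L_c = 1.625 − 1.25/2 = 1, R_n = min(1.2×1×0.625×58, 2.4×1.125×0.625×58) = 43.5 kips/bolt; interior L_c = 3.9375 − 1.25 = 2.6875, R_n = 97.875 kips/bolt. φR_n = 0.75 × (3×43.5 + 6×97.875) = 538.3 kips.
Governing: min(912.5, 538.3) = 538.3 kips → bearing.

538.3 kips (bearing governs)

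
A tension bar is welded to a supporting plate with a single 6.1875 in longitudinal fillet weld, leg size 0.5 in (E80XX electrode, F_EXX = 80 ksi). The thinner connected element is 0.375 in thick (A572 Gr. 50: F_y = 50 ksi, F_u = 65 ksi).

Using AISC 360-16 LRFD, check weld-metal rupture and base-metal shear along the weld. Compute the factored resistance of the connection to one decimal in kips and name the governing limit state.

Weld metal: throat = 0.707×0.5 = 0.3535 in, L = 6.1875 in. φR_n = 0.75 × 0.6 × 80 × 0.3535 × 6.1875 = 78.7 kips.
Base metal shear (0.375 in plate): yield φR_n = 1.0×0.6×50×0.375×6.1875 = 69.6 kips; rupture φR_n = 0.75×0.6×65×0.375×6.1875 = 67.9 kips; take 67.9 kips (rupture).
Governing: min(78.7, 67.9) = 67.9 kips → base-metal shear.

67.9 kips (base-metal shear governs)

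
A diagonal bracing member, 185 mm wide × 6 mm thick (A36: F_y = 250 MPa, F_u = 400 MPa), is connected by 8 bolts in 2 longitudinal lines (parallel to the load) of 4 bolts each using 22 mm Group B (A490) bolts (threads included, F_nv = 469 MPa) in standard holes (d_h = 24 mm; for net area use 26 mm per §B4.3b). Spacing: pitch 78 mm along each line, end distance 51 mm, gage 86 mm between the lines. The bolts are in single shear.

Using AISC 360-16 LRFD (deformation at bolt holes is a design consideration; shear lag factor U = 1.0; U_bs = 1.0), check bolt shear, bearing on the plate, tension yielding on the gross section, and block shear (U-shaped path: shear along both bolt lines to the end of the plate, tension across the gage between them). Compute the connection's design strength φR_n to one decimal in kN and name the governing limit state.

Bolt shear: A_b = π(22)²/4 = 380.13 mm². φR_n = 0.75 × 469 × 380.13 × 8 × 1 = 1069.7 kN.
Bearing (6 mm plate, F_u = 400 MPa): end bolts L_c = 51 − 24/2 = 39, R_n = min(1.2×39×6×400, 2.4×22×6×400) = 112.32 kN/bolt; interior L_c = 78 − 24 = 54, R_n = 126.72 kN/bolt. φR_n = 0.75 × (2×112.32 + 6×126.72) = 738.7 kN.
Tension yield (gross): A_g = 185×6 = 1110 mm². φR_n = 0.90 × 250 × 1110 = 249.8 kN.
Block shear: shear path 2×[51+3×78] = 2×285 mm, A_gv = 3420, A_nv = 2×(285 − 3.5×26)×6 = 2328 mm²; tension across gage: (86 − 1×26)×6 = 360 mm². R_n = min(0.6×400×2328, 0.6×250×3420) + 1.0×400×360 = min(558.72, 513) + 144 = 657 kN. φR_n = 0.75 × 657 = 492.8 kN.
Governing: min(1069.7, 738.7, 249.8, 492.8) = 249.8 kN → gross-section yield.

249.8 kN (gross-section yield governs)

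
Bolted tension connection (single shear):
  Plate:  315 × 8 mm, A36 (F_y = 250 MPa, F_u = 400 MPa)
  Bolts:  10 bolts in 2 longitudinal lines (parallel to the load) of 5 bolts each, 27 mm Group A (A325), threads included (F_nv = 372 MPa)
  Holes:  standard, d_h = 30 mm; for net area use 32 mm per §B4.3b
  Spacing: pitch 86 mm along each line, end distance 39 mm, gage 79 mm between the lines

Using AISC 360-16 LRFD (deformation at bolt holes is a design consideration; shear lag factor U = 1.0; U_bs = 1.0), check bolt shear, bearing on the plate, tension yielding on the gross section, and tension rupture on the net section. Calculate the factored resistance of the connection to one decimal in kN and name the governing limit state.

567.0 kN (gross-section yield governs)

Bolt shear: A_b = π(27)²/4 = 572.56 mm². φR_n = 0.75 × 372 × 572.56 × 10 × 1 = 1597.4 kN.
Bearing (8 mm plate, F_u = 400 MPa): end bolts L_c = 39 − 30/2 = 24, R_n = min(1.2×24×8×400, 2.4×27×8×400) = 92.16 kN/bolt; interior L_c = 86 − 30 = 56, R_n = 207.36 kN/bolt. φR_n = 0.75 × (2×92.16 + 8×207.36) = 1382.4 kN.
Tension yield (gross): A_g = 315×8 = 2520 mm². φR_n = 0.90 × 250 × 2520 = 567.0 kN.
Tension rupture (net): A_n = (315 − 2×32)×8 = 2008 mm² (U = 1.0, A_e = A_n). φR_n = 0.75 × 400 × 2008 = 602.4 kN.
Governing: min(1597.4, 1382.4, 567.0, 602.4) = 567.0 kN → gross-section yield.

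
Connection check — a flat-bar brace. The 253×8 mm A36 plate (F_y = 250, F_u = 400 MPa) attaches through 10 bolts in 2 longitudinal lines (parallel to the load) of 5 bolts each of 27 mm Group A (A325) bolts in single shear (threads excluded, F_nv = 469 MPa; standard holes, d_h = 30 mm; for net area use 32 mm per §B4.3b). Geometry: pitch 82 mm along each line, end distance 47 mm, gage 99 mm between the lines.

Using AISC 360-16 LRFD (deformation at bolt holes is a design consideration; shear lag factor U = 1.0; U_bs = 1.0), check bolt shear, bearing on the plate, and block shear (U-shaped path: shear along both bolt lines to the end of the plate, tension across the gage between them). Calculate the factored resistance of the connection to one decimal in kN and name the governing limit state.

Bolt shear: A_b = π(27)²/4 = 572.56 mm². φR_n = 0.75 × 469 × 572.56 × 10 × 1 = 2014.0 kN.
Bearing (8 mm plate, F_u = 400 MPa): end bolts L_c = 47 − 30/2 = 32, R_n = min(1.2×32×8×400, 2.4×27×8×400) = 122.88 kN/bolt; interior L_c = 82 − 30 = 52, R_n = 199.68 kN/bolt. φR_n = 0.75 × (2×122.88 + 8×199.68) = 1382.4 kN.
Block shear: shear path 2×[47+4×82] = 2×375 mm, A_gv = 6000, A_nv = 2×(375 − 4.5×32)×8 = 3696 mm²; tension across gage: (99 − 1×32)×8 = 536 mm². R_n = min(0.6×400×3696, 0.6×250×6000) + 1.0×400×536 = min(887.04, 900) + 214.4 = 1101.4 kN. φR_n = 0.75 × 1101.4 = 826.1 kN.
Governing: min(2014.0, 1382.4, 826.1) = 826.1 kN → block shear.

826.1 kN (block shear governs)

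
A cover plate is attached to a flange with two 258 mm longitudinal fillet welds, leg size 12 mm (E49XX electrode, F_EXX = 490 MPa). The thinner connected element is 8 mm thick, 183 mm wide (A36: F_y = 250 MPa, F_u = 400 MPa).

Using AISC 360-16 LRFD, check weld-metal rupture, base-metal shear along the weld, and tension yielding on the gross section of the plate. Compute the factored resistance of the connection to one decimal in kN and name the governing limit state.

Weld metal: throat = 0.707×12 = 8.484 mm, L = 2×258 = 516 mm. φR_n = 0.75 × 0.6 × 490 × 8.484 × 516 = 965.3 kN.
Base metal shear (8 mm plate): yield φR_n = 1.0×0.6×250×8×516 = 619.2 kN; rupture φR_n = 0.75×0.6×400×8×516 = 743.0 kN; take 619.2 kN (yield).
Tension yield (gross): A_g = 183×8 = 1464 mm². φR_n = 0.90 × 250 × 1464 = 329.4 kN.
Governing: min(965.3, 619.2, 329.4) = 329.4 kN → gross-section yield.

329.4 kN (gross-section yield governs)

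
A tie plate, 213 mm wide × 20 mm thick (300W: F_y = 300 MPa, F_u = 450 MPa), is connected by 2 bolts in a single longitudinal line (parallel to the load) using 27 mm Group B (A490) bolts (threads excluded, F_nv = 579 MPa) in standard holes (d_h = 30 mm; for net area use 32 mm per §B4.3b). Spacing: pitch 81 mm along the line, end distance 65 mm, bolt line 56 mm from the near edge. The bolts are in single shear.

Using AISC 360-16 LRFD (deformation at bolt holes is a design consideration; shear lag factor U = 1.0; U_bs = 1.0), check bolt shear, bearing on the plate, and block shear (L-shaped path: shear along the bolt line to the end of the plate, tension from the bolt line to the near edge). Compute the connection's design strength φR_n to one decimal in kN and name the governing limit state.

Bolt shear: A_b = π(27)²/4 = 572.56 mm². φR_n = 0.75 × 579 × 572.56 × 2 × 1 = 497.3 kN.
Bearing (20 mm plate, F_u = 450 MPa): end bolts L_c = 65 − 30/2 = 50, R_n = min(1.2×50×20×450, 2.4×27×20×450) = 540 kN/bolt; interior L_c = 81 − 30 = 51, R_n = 550.8 kN/bolt. φR_n = 0.75 × (1×540 + 1×550.8) = 818.1 kN.
Block shear: shear path 1×[65+1×81] = 1×146 mm, A_gv = 2920, A_nv = 1×(146 − 1.5×32)×20 = 1960 mm²; tension to near edge: (56 − 0.5×32)×20 = 800 mm². R_n = min(0.6×450×1960, 0.6×300×2920) + 1.0×450×800 = min(529.2, 525.6) + 360 = 885.6 kN. φR_n = 0.75 × 885.6 = 664.2 kN.
Governing: min(497.3, 818.1, 664.2) = 497.3 kN → bolt shear.

497.3 kN (bolt shear governs)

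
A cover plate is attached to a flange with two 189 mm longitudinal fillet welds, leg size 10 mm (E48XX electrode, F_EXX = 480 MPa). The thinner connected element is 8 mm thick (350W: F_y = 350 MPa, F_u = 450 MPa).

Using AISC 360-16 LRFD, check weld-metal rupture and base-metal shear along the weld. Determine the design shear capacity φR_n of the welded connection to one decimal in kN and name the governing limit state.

Weld metal: throat = 0.707×10 = 7.07 mm, L = 2×189 = 378 mm. φR_n = 0.75 × 0.6 × 480 × 7.07 × 378 = 577.3 kN.
Base metal shear (8 mm plate): yield φR_n = 1.0×0.6×350×8×378 = 635.0 kN; rupture φR_n = 0.75×0.6×450×8×378 = 612.4 kN; take 612.4 kN (rupture).
Governing: min(577.3, 612.4) = 577.3 kN → weld metal.

577.3 kN (weld metal governs)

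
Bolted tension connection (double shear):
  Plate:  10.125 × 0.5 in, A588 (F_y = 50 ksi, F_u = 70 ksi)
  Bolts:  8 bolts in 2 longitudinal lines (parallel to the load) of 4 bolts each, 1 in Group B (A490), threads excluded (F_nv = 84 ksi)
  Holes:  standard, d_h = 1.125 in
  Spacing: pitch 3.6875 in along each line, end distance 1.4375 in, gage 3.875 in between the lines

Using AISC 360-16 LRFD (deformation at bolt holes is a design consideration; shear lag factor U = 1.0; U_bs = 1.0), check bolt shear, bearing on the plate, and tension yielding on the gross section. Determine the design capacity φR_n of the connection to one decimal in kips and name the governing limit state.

Bolt shear: A_b = π(1)²/4 = 0.7854 in². φR_n = 0.75 × 84 × 0.7854 × 8 × 2 = 791.7 kips.
Bearing (0.5 in plate, F_u = 70 ksi): end bolts L_c = 1.4375 − 1.125/2 = 0.875, R_n = min(1.2×0.875×0.5×70, 2.4×1×0.5×70) = 36.75 kips/bolt; interior L_c = 3.6875 − 1.125 = 2.5625, R_n = 84 kips/bolt. φR_n = 0.75 × (2×36.75 + 6×84) = 433.1 kips.
Tension yield (gross): A_g = 10.125×0.5 = 5.0625 in². φR_n = 0.90 × 50 × 5.0625 = 227.8 kips.
Governing: min(791.7, 433.1, 227.8) = 227.8 kips → gross-section yield.

227.8 kips (gross-section yield governs)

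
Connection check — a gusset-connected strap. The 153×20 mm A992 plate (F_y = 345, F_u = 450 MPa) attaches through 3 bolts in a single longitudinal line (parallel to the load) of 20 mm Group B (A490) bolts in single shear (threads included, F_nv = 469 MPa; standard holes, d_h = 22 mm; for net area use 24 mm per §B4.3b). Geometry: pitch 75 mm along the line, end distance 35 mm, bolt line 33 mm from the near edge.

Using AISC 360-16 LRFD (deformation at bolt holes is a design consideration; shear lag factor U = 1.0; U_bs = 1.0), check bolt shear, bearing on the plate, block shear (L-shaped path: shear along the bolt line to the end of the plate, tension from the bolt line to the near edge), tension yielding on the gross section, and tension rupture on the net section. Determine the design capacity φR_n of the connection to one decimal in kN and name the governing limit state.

Bolt shear: A_b = π(20)²/4 = 314.16 mm². φR_n = 0.75 × 469 × 314.16 × 3 × 1 = 331.5 kN.
Bearing (20 mm plate, F_u = 450 MPa): end bolts L_c = 35 − 22/2 = 24, R_n = min(1.2×24×20×450, 2.4×20×20×450) = 259.2 kN/bolt; interior L_c = 75 − 22 = 53, R_n = 432 kN/bolt. φR_n = 0.75 × (1×259.2 + 2×432) = 842.4 kN.
Block shear: shear path 1×[35+2×75] = 1×185 mm, A_gv = 3700, A_nv = 1×(185 − 2.5×24)×20 = 2500 mm²; tension to near edge: (33 − 0.5×24)×20 = 420 mm². R_n = min(0.6×450×2500, 0.6×345×3700) + 1.0×450×420 = min(675, 765.9) + 189 = 864 kN. φR_n = 0.75 × 864 = 648.0 kN.
Tension yield (gross): A_g = 153×20 = 3060 mm². φR_n = 0.90 × 345 × 3060 = 950.1 kN.
Tension rupture (net): A_n = (153 − 1×24)×20 = 2580 mm² (U = 1.0, A_e = A_n). φR_n = 0.75 × 450 × 2580 = 870.8 kN.
Governing: min(331.5, 842.4, 648.0, 950.1, 870.8) = 331.5 kN → bolt shear.

331.5 kN (bolt shear governs)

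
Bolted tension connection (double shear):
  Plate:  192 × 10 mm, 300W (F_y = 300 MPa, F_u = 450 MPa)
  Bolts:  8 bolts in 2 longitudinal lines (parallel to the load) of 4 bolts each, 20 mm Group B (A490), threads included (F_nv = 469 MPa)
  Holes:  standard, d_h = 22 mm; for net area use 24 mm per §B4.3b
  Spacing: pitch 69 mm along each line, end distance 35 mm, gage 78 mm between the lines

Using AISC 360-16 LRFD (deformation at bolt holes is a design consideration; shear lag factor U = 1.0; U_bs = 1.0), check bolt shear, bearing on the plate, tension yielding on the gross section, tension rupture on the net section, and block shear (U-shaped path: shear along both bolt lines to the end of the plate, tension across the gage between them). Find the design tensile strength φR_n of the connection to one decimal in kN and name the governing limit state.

Bolt shear: A_b = π(20)²/4 = 314.16 mm². φR_n = 0.75 × 469 × 314.16 × 8 × 2 = 1768.1 kN.
Bearing (10 mm plate, F_u = 450 MPa): end bolts L_c = 35 − 22/2 = 24, R_n = min(1.2×24×10×450, 2.4×20×10×450) = 129.6 kN/bolt; interior L_c = 69 − 22 = 47, R_n = 216 kN/bolt. φR_n = 0.75 × (2×129.6 + 6×216) = 1166.4 kN.
Tension yield (gross): A_g = 192×10 = 1920 mm². φR_n = 0.90 × 300 × 1920 = 518.4 kN.
Tension rupture (net): A_n = (192 − 2×24)×10 = 1440 mm² (U = 1.0, A_e = A_n). φR_n = 0.75 × 450 × 1440 = 486.0 kN.
Block shear: shear path 2×[35+3×69] = 2×242 mm, A_gv = 4840, A_nv = 2×(242 − 3.5×24)×10 = 3160 mm²; tension across gage: (78 − 1×24)×10 = 540 mm². R_n = min(0.6×450×3160, 0.6×300×4840) + 1.0×450×540 = min(853.2, 871.2) + 243 = 1096.2 kN. φR_n = 0.75 × 1096.2 = 822.2 kN.
Governing: min(1768.1, 1166.4, 518.4, 486.0, 822.2) = 486.0 kN → net-section rupture.

486.0 kN (net-section rupture governs)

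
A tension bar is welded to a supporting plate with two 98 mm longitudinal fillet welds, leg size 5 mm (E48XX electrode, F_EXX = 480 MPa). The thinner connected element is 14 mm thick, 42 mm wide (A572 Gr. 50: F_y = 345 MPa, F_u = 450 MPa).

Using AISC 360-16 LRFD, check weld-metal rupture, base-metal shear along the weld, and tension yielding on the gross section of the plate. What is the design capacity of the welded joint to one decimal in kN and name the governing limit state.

149.7 kN (weld metal governs)

Weld metal: throat = 0.707×5 = 3.535 mm, L = 2×98 = 196 mm. φR_n = 0.75 × 0.6 × 480 × 3.535 × 196 = 149.7 kN.
Base metal shear (14 mm plate): yield φR_n = 1.0×0.6×345×14×196 = 568.0 kN; rupture φR_n = 0.75×0.6×450×14×196 = 555.7 kN; take 555.7 kN (rupture).
Tension yield (gross): A_g = 42×14 = 588 mm². φR_n = 0.90 × 345 × 588 = 182.6 kN.
Governing: min(149.7, 555.7, 182.6) = 149.7 kN → weld metal.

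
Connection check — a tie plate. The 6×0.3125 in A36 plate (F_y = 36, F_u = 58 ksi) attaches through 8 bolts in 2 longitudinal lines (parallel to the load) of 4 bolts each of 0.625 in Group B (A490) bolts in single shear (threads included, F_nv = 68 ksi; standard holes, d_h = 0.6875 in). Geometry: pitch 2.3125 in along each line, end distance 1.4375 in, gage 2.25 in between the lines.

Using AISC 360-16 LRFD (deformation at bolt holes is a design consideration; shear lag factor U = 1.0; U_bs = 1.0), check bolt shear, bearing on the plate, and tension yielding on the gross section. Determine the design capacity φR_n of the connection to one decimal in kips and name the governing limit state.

60.8 kips (gross-section yield governs)

Bolt shear: A_b = π(0.625)²/4 = 0.3068 in². φR_n = 0.75 × 68 × 0.3068 × 8 × 1 = 125.2 kips.
Bearing (0.3125 in plate, F_u = 58 ksi): end bolts L_c = 1.4375 − 0.6875/2 = 1.09375, R_n = min(1.2×1.09375×0.3125×58, 2.4×0.625×0.3125×58) = 23.789 kips/bolt; interior L_c = 2.3125 − 0.6875 = 1.625, R_n = 27.188 kips/bolt. φR_n = 0.75 × (2×23.789 + 6×27.188) = 158.0 kips.
Tension yield (gross): A_g = 6×0.3125 = 1.875 in². φR_n = 0.90 × 36 × 1.875 = 60.8 kips.
Governing: min(125.2, 158.0, 60.8) = 60.8 kips → gross-section yield.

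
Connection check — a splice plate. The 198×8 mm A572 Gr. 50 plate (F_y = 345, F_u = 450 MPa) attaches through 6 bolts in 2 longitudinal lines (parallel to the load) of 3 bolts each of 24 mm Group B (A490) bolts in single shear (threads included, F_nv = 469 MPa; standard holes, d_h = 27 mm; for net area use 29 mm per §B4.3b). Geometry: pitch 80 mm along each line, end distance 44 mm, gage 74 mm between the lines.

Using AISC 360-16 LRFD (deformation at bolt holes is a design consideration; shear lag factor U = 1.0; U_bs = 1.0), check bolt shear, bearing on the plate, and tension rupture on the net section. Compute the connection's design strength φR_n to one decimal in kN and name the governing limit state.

378.0 kN (net-section rupture governs)

Bolt shear: A_b = π(24)²/4 = 452.39 mm². φR_n = 0.75 × 469 × 452.39 × 6 × 1 = 954.8 kN.
Bearing (8 mm plate, F_u = 450 MPa): end bolts L_c = 44 − 27/2 = 30.5, R_n = min(1.2×30.5×8×450, 2.4×24×8×450) = 131.76 kN/bolt; interior L_c = 80 − 27 = 53, R_n = 207.36 kN/bolt. φR_n = 0.75 × (2×131.76 + 4×207.36) = 819.7 kN.
Tension rupture (net): A_n = (198 − 2×29)×8 = 1120 mm² (U = 1.0, A_e = A_n). φR_n = 0.75 × 450 × 1120 = 378.0 kN.
Governing: min(954.8, 819.7, 378.0) = 378.0 kN → net-section rupture.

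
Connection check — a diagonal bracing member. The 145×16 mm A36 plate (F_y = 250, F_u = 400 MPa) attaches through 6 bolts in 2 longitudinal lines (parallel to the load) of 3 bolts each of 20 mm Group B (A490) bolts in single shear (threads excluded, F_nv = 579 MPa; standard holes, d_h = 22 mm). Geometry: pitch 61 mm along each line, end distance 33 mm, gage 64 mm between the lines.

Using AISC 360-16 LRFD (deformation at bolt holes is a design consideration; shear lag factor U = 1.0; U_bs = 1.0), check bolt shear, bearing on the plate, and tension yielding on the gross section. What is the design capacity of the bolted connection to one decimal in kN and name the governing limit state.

522.0 kN (gross-section yield governs)

Bolt shear: A_b = π(20)²/4 = 314.16 mm². φR_n = 0.75 × 579 × 314.16 × 6 × 1 = 818.5 kN.
Bearing (16 mm plate, F_u = 400 MPa): end bolts L_c = 33 − 22/2 = 22, R_n = min(1.2×22×16×400, 2.4×20×16×400) = 168.96 kN/bolt; interior L_c = 61 − 22 = 39, R_n = 299.52 kN/bolt. φR_n = 0.75 × (2×168.96 + 4×299.52) = 1152.0 kN.
Tension yield (gross): A_g = 145×16 = 2320 mm². φR_n = 0.90 × 250 × 2320 = 522.0 kN.
Governing: min(818.5, 1152.0, 522.0) = 522.0 kN → gross-section yield.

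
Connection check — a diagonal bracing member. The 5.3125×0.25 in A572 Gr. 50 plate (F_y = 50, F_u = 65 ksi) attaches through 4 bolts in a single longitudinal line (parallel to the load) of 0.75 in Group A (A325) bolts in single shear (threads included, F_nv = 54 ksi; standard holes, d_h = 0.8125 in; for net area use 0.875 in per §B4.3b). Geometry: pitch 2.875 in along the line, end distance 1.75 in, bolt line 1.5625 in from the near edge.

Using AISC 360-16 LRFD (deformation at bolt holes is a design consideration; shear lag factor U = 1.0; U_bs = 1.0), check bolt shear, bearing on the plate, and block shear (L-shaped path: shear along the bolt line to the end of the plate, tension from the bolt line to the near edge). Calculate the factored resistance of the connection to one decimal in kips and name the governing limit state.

Bolt shear: A_b = π(0.75)²/4 = 0.44179 in². φR_n = 0.75 × 54 × 0.44179 × 4 × 1 = 71.6 kips.
Bearing (0.25 in plate, F_u = 65 ksi): end bolts L_c = 1.75 − 0.8125/2 = 1.34375, R_n = min(1.2×1.34375×0.25×65, 2.4×0.75×0.25×65) = 26.203 kips/bolt; interior L_c = 2.875 − 0.8125 = 2.0625, R_n = 29.25 kips/bolt. φR_n = 0.75 × (1×26.203 + 3×29.25) = 85.5 kips.
Block shear: shear path 1×[1.75+3×2.875] = 1×10.375 in, A_gv = 2.5938, A_nv = 1×(10.375 − 3.5×0.875)×0.25 = 1.8281 in²; tension to near edge: (1.5625 − 0.5×0.875)×0.25 = 0.28125 in². R_n = min(0.6×65×1.8281, 0.6×50×2.5938) + 1.0×65×0.28125 = min(71.296, 77.814) + 18.281 = 89.577 kips. φR_n = 0.75 × 89.577 = 67.2 kips.
Governing: min(71.6, 85.5, 67.2) = 67.2 kips → block shear.

67.2 kips (block shear governs)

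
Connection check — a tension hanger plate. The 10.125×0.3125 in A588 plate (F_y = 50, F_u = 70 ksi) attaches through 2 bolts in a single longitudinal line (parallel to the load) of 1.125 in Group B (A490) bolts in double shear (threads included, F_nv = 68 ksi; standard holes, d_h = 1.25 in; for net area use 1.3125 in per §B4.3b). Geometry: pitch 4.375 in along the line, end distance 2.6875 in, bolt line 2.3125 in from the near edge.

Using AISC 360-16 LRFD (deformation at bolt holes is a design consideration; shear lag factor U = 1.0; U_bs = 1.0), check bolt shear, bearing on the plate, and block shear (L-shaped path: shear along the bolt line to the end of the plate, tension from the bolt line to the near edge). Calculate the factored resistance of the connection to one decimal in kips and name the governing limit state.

Bolt shear: A_b = π(1.125)²/4 = 0.99402 in². φR_n = 0.75 × 68 × 0.99402 × 2 × 2 = 202.8 kips.
Bearing (0.3125 in plate, F_u = 70 ksi): end bolts L_c = 2.6875 − 1.25/2 = 2.0625, R_n = min(1.2×2.0625×0.3125×70, 2.4×1.125×0.3125×70) = 54.141 kips/bolt; interior L_c = 4.375 − 1.25 = 3.125, R_n = 59.063 kips/bolt. φR_n = 0.75 × (1×54.141 + 1×59.063) = 84.9 kips.
Block shear: shear path 1×[2.6875+1×4.375] = 1×7.0625 in, A_gv = 2.207, A_nv = 1×(7.0625 − 1.5×1.3125)×0.3125 = 1.5918 in²; tension to near edge: (2.3125 − 0.5×1.3125)×0.3125 = 0.51758 in². R_n = min(0.6×70×1.5918, 0.6×50×2.207) + 1.0×70×0.51758 = min(66.856, 66.21) + 36.231 = 102.44 kips. φR_n = 0.75 × 102.44 = 76.8 kips.
Governing: min(202.8, 84.9, 76.8) = 76.8 kips → block shear.

76.8 kips (block shear governs)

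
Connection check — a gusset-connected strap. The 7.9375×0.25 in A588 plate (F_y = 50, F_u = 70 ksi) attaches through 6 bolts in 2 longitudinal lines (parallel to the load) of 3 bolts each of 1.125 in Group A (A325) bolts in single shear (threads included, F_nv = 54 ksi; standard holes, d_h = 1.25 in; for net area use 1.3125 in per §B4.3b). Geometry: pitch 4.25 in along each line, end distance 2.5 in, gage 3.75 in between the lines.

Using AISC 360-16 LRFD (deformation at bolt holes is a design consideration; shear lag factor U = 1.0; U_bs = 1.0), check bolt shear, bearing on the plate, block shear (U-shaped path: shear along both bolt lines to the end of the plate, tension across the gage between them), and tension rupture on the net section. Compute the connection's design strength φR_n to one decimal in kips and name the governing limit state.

Bolt shear: A_b = π(1.125)²/4 = 0.99402 in². φR_n = 0.75 × 54 × 0.99402 × 6 × 1 = 241.5 kips.
Bearing (0.25 in plate, F_u = 70 ksi): end bolts L_c = 2.5 − 1.25/2 = 1.875, R_n = min(1.2×1.875×0.25×70, 2.4×1.125×0.25×70) = 39.375 kips/bolt; interior L_c = 4.25 − 1.25 = 3, R_n = 47.25 kips/bolt. φR_n = 0.75 × (2×39.375 + 4×47.25) = 200.8 kips.
Block shear: shear path 2×[2.5+2×4.25] = 2×11 in, A_gv = 5.5, A_nv = 2×(11 − 2.5×1.3125)×0.25 = 3.8594 in²; tension across gage: (3.75 − 1×1.3125)×0.25 = 0.60938 in². R_n = min(0.6×70×3.8594, 0.6×50×5.5) + 1.0×70×0.60938 = min(162.09, 165) + 42.657 = 204.75 kips. φR_n = 0.75 × 204.75 = 153.6 kips.
Tension rupture (net): A_n = (7.9375 − 2×1.3125)×0.25 = 1.3281 in² (U = 1.0, A_e = A_n). φR_n = 0.75 × 70 × 1.3281 = 69.7 kips.
Governing: min(241.5, 200.8, 153.6, 69.7) = 69.7 kips → net-section rupture.

69.7 kips (net-section rupture governs)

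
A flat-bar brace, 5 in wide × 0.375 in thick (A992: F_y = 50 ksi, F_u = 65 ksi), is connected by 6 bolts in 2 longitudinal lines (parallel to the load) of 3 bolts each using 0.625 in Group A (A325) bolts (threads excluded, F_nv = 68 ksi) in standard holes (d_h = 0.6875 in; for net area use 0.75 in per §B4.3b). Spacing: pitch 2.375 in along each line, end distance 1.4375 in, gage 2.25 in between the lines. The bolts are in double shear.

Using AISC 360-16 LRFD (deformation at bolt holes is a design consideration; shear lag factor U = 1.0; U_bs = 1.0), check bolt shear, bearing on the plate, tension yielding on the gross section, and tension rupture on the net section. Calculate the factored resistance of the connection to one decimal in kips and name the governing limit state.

64.0 kips (net-section rupture governs)

Bolt shear: A_b = π(0.625)²/4 = 0.3068 in². φR_n = 0.75 × 68 × 0.3068 × 6 × 2 = 187.8 kips.
Bearing (0.375 in plate, F_u = 65 ksi): end bolts L_c = 1.4375 − 0.6875/2 = 1.09375, R_n = min(1.2×1.09375×0.375×65, 2.4×0.625×0.375×65) = 31.992 kips/bolt; interior L_c = 2.375 − 0.6875 = 1.6875, R_n = 36.563 kips/bolt. φR_n = 0.75 × (2×31.992 + 4×36.563) = 157.7 kips.
Tension yield (gross): A_g = 5×0.375 = 1.875 in². φR_n = 0.90 × 50 × 1.875 = 84.4 kips.
Tension rupture (net): A_n = (5 − 2×0.75)×0.375 = 1.3125 in² (U = 1.0, A_e = A_n). φR_n = 0.75 × 65 × 1.3125 = 64.0 kips.
Governing: min(187.8, 157.7, 84.4, 64.0) = 64.0 kips → net-section rupture.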